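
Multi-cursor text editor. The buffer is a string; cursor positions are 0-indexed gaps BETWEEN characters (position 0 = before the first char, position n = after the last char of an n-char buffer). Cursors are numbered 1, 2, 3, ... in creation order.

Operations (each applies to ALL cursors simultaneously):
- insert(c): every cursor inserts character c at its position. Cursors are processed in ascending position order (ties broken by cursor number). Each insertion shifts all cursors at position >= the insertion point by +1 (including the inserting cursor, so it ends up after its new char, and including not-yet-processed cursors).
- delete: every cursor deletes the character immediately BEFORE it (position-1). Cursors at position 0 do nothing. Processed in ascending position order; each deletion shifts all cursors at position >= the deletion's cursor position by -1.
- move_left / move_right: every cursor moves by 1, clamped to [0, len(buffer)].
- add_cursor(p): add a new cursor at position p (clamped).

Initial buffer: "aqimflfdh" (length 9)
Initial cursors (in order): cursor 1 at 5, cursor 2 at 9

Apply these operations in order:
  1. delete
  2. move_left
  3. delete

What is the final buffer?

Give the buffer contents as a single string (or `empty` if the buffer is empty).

Answer: aqmld

Derivation:
After op 1 (delete): buffer="aqimlfd" (len 7), cursors c1@4 c2@7, authorship .......
After op 2 (move_left): buffer="aqimlfd" (len 7), cursors c1@3 c2@6, authorship .......
After op 3 (delete): buffer="aqmld" (len 5), cursors c1@2 c2@4, authorship .....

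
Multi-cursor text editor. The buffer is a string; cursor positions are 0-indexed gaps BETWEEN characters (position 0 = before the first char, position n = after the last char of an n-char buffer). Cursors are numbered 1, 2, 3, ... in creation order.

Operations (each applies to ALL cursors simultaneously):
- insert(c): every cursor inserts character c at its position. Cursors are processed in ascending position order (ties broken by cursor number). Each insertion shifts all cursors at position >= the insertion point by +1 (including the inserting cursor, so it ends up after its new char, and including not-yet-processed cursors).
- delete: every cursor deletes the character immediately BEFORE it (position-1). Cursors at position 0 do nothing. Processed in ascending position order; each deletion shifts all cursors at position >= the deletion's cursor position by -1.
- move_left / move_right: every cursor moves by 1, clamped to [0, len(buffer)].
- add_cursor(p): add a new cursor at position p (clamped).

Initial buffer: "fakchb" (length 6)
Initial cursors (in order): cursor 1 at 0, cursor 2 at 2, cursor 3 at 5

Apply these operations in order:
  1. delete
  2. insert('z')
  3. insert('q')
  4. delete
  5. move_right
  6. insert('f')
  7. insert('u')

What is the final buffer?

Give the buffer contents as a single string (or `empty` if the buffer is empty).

After op 1 (delete): buffer="fkcb" (len 4), cursors c1@0 c2@1 c3@3, authorship ....
After op 2 (insert('z')): buffer="zfzkczb" (len 7), cursors c1@1 c2@3 c3@6, authorship 1.2..3.
After op 3 (insert('q')): buffer="zqfzqkczqb" (len 10), cursors c1@2 c2@5 c3@9, authorship 11.22..33.
After op 4 (delete): buffer="zfzkczb" (len 7), cursors c1@1 c2@3 c3@6, authorship 1.2..3.
After op 5 (move_right): buffer="zfzkczb" (len 7), cursors c1@2 c2@4 c3@7, authorship 1.2..3.
After op 6 (insert('f')): buffer="zffzkfczbf" (len 10), cursors c1@3 c2@6 c3@10, authorship 1.12.2.3.3
After op 7 (insert('u')): buffer="zffuzkfuczbfu" (len 13), cursors c1@4 c2@8 c3@13, authorship 1.112.22.3.33

Answer: zffuzkfuczbfu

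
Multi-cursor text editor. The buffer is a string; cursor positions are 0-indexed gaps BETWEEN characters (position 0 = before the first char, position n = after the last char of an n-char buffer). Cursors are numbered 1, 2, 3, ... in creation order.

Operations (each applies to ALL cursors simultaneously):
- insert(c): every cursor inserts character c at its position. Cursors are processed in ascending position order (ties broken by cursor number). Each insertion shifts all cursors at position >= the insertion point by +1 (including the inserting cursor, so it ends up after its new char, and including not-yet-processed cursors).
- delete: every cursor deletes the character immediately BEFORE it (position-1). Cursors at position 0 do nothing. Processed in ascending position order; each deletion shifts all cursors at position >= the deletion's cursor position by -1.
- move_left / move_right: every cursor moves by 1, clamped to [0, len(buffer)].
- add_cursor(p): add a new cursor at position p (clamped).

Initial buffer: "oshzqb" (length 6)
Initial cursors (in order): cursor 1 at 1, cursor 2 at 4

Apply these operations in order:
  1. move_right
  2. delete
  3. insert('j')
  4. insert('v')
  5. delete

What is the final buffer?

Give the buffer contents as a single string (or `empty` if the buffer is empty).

After op 1 (move_right): buffer="oshzqb" (len 6), cursors c1@2 c2@5, authorship ......
After op 2 (delete): buffer="ohzb" (len 4), cursors c1@1 c2@3, authorship ....
After op 3 (insert('j')): buffer="ojhzjb" (len 6), cursors c1@2 c2@5, authorship .1..2.
After op 4 (insert('v')): buffer="ojvhzjvb" (len 8), cursors c1@3 c2@7, authorship .11..22.
After op 5 (delete): buffer="ojhzjb" (len 6), cursors c1@2 c2@5, authorship .1..2.

Answer: ojhzjb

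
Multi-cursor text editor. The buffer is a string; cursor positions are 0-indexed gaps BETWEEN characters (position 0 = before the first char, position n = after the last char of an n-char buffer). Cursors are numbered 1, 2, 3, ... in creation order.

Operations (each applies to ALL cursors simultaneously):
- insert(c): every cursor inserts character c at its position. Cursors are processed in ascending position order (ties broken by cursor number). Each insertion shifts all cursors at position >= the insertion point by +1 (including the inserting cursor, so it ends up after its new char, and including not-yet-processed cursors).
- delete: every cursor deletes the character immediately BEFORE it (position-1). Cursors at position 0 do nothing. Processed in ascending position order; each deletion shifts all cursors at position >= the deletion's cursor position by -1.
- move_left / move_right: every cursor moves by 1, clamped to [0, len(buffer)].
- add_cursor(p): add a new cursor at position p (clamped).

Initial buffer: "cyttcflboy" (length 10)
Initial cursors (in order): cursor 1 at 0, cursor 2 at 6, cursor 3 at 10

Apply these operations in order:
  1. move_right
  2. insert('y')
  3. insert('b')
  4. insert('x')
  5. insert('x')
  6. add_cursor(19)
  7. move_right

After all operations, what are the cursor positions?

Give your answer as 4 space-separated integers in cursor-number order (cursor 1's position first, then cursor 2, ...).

Answer: 6 16 22 20

Derivation:
After op 1 (move_right): buffer="cyttcflboy" (len 10), cursors c1@1 c2@7 c3@10, authorship ..........
After op 2 (insert('y')): buffer="cyyttcflyboyy" (len 13), cursors c1@2 c2@9 c3@13, authorship .1......2...3
After op 3 (insert('b')): buffer="cybyttcflybboyyb" (len 16), cursors c1@3 c2@11 c3@16, authorship .11......22...33
After op 4 (insert('x')): buffer="cybxyttcflybxboyybx" (len 19), cursors c1@4 c2@13 c3@19, authorship .111......222...333
After op 5 (insert('x')): buffer="cybxxyttcflybxxboyybxx" (len 22), cursors c1@5 c2@15 c3@22, authorship .1111......2222...3333
After op 6 (add_cursor(19)): buffer="cybxxyttcflybxxboyybxx" (len 22), cursors c1@5 c2@15 c4@19 c3@22, authorship .1111......2222...3333
After op 7 (move_right): buffer="cybxxyttcflybxxboyybxx" (len 22), cursors c1@6 c2@16 c4@20 c3@22, authorship .1111......2222...3333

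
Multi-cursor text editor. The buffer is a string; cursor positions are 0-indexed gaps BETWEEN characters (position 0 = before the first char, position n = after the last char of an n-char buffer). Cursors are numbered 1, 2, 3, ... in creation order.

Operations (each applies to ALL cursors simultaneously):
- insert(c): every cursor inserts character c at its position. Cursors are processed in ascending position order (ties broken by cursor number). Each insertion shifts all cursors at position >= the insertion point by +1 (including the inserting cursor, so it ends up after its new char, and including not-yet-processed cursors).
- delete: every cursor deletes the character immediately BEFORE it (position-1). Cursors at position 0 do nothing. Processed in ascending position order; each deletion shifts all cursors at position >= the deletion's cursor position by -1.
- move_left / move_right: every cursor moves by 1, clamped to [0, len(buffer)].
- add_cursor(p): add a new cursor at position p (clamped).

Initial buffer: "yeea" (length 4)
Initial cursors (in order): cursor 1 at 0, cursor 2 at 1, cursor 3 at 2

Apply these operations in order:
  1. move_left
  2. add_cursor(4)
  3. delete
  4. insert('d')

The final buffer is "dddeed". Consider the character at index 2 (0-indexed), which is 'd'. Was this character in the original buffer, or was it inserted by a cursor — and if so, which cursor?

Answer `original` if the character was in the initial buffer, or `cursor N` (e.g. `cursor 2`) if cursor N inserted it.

Answer: cursor 3

Derivation:
After op 1 (move_left): buffer="yeea" (len 4), cursors c1@0 c2@0 c3@1, authorship ....
After op 2 (add_cursor(4)): buffer="yeea" (len 4), cursors c1@0 c2@0 c3@1 c4@4, authorship ....
After op 3 (delete): buffer="ee" (len 2), cursors c1@0 c2@0 c3@0 c4@2, authorship ..
After op 4 (insert('d')): buffer="dddeed" (len 6), cursors c1@3 c2@3 c3@3 c4@6, authorship 123..4
Authorship (.=original, N=cursor N): 1 2 3 . . 4
Index 2: author = 3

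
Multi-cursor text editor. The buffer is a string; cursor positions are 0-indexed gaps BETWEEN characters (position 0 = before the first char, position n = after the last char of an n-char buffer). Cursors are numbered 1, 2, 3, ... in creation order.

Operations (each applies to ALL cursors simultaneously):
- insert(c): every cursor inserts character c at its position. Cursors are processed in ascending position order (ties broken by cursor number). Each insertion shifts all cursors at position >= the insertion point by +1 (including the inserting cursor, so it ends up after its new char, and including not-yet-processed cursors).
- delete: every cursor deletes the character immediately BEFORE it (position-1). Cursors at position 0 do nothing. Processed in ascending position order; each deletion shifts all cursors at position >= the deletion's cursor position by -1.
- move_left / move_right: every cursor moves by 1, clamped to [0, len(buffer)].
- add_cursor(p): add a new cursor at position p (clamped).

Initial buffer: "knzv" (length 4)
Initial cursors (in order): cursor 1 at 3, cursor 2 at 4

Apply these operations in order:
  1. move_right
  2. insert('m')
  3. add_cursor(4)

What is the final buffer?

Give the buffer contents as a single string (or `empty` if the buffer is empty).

Answer: knzvmm

Derivation:
After op 1 (move_right): buffer="knzv" (len 4), cursors c1@4 c2@4, authorship ....
After op 2 (insert('m')): buffer="knzvmm" (len 6), cursors c1@6 c2@6, authorship ....12
After op 3 (add_cursor(4)): buffer="knzvmm" (len 6), cursors c3@4 c1@6 c2@6, authorship ....12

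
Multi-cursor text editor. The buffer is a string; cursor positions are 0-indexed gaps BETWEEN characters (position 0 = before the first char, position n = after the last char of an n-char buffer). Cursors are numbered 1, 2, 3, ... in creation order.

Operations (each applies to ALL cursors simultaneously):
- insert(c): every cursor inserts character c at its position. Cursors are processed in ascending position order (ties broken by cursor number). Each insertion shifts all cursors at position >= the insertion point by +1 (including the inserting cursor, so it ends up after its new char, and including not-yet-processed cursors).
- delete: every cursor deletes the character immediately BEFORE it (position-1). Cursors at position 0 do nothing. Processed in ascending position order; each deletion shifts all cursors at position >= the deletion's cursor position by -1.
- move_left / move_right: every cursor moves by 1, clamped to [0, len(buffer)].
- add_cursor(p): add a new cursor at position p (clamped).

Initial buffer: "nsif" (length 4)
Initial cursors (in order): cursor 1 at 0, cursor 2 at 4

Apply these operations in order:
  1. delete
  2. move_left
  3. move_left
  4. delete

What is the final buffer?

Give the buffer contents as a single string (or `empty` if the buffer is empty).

After op 1 (delete): buffer="nsi" (len 3), cursors c1@0 c2@3, authorship ...
After op 2 (move_left): buffer="nsi" (len 3), cursors c1@0 c2@2, authorship ...
After op 3 (move_left): buffer="nsi" (len 3), cursors c1@0 c2@1, authorship ...
After op 4 (delete): buffer="si" (len 2), cursors c1@0 c2@0, authorship ..

Answer: si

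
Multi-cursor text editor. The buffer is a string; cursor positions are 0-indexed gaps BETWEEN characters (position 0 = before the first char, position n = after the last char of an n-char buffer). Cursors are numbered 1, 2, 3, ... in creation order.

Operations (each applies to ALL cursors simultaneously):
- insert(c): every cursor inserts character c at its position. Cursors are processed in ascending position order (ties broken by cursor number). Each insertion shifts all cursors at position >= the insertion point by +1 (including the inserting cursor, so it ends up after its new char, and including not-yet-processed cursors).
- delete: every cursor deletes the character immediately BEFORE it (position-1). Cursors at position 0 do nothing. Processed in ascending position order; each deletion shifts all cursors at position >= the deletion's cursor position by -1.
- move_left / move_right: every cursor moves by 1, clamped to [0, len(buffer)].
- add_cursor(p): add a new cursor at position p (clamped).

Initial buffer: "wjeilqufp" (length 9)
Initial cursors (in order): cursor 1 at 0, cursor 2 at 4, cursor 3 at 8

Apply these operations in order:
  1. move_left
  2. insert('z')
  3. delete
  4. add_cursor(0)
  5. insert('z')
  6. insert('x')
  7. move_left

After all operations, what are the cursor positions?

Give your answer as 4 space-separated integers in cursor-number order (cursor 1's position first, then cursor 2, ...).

Answer: 3 8 14 3

Derivation:
After op 1 (move_left): buffer="wjeilqufp" (len 9), cursors c1@0 c2@3 c3@7, authorship .........
After op 2 (insert('z')): buffer="zwjezilquzfp" (len 12), cursors c1@1 c2@5 c3@10, authorship 1...2....3..
After op 3 (delete): buffer="wjeilqufp" (len 9), cursors c1@0 c2@3 c3@7, authorship .........
After op 4 (add_cursor(0)): buffer="wjeilqufp" (len 9), cursors c1@0 c4@0 c2@3 c3@7, authorship .........
After op 5 (insert('z')): buffer="zzwjezilquzfp" (len 13), cursors c1@2 c4@2 c2@6 c3@11, authorship 14...2....3..
After op 6 (insert('x')): buffer="zzxxwjezxilquzxfp" (len 17), cursors c1@4 c4@4 c2@9 c3@15, authorship 1414...22....33..
After op 7 (move_left): buffer="zzxxwjezxilquzxfp" (len 17), cursors c1@3 c4@3 c2@8 c3@14, authorship 1414...22....33..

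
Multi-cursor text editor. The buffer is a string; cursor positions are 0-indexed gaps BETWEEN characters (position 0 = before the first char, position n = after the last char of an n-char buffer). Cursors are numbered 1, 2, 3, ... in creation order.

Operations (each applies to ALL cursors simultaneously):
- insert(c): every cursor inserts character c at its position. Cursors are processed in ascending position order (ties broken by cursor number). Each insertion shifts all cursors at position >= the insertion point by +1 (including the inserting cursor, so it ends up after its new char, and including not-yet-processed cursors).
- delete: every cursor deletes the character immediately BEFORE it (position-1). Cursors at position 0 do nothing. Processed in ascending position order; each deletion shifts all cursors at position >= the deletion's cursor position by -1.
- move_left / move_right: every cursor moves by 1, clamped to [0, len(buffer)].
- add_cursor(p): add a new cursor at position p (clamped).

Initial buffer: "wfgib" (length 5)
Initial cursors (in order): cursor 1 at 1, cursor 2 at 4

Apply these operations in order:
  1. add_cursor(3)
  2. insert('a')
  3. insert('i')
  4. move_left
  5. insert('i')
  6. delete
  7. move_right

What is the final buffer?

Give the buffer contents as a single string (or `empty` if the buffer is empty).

Answer: waifgaiiaib

Derivation:
After op 1 (add_cursor(3)): buffer="wfgib" (len 5), cursors c1@1 c3@3 c2@4, authorship .....
After op 2 (insert('a')): buffer="wafgaiab" (len 8), cursors c1@2 c3@5 c2@7, authorship .1..3.2.
After op 3 (insert('i')): buffer="waifgaiiaib" (len 11), cursors c1@3 c3@7 c2@10, authorship .11..33.22.
After op 4 (move_left): buffer="waifgaiiaib" (len 11), cursors c1@2 c3@6 c2@9, authorship .11..33.22.
After op 5 (insert('i')): buffer="waiifgaiiiaiib" (len 14), cursors c1@3 c3@8 c2@12, authorship .111..333.222.
After op 6 (delete): buffer="waifgaiiaib" (len 11), cursors c1@2 c3@6 c2@9, authorship .11..33.22.
After op 7 (move_right): buffer="waifgaiiaib" (len 11), cursors c1@3 c3@7 c2@10, authorship .11..33.22.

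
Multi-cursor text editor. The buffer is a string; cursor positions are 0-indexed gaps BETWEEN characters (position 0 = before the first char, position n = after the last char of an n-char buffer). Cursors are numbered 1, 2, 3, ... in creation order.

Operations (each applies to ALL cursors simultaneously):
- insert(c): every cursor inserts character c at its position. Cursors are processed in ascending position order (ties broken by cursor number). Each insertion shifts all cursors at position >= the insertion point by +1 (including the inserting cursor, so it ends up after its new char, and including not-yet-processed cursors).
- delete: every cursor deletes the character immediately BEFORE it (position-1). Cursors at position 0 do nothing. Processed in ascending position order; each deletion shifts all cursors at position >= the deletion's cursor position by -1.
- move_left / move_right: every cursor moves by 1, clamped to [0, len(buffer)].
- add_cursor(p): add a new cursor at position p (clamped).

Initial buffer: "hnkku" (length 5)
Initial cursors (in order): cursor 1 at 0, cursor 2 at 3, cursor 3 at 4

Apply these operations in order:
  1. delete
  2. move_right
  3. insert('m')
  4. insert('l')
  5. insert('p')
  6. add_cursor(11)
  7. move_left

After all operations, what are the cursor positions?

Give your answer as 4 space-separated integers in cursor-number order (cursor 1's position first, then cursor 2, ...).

After op 1 (delete): buffer="hnu" (len 3), cursors c1@0 c2@2 c3@2, authorship ...
After op 2 (move_right): buffer="hnu" (len 3), cursors c1@1 c2@3 c3@3, authorship ...
After op 3 (insert('m')): buffer="hmnumm" (len 6), cursors c1@2 c2@6 c3@6, authorship .1..23
After op 4 (insert('l')): buffer="hmlnummll" (len 9), cursors c1@3 c2@9 c3@9, authorship .11..2323
After op 5 (insert('p')): buffer="hmlpnummllpp" (len 12), cursors c1@4 c2@12 c3@12, authorship .111..232323
After op 6 (add_cursor(11)): buffer="hmlpnummllpp" (len 12), cursors c1@4 c4@11 c2@12 c3@12, authorship .111..232323
After op 7 (move_left): buffer="hmlpnummllpp" (len 12), cursors c1@3 c4@10 c2@11 c3@11, authorship .111..232323

Answer: 3 11 11 10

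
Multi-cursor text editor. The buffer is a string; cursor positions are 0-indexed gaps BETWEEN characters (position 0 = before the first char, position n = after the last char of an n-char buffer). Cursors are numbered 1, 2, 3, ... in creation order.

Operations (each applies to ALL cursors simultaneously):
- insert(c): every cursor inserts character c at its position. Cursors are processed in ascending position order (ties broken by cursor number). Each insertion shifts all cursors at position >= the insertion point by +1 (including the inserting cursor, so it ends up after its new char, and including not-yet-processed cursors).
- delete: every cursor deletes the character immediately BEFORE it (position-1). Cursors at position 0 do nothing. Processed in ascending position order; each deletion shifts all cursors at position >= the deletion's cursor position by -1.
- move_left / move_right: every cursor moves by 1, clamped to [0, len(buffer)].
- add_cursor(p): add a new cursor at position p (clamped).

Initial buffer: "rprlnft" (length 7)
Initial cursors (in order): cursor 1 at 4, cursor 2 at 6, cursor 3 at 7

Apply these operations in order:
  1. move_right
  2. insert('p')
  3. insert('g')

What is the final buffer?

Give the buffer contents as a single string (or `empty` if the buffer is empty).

Answer: rprlnpgftppgg

Derivation:
After op 1 (move_right): buffer="rprlnft" (len 7), cursors c1@5 c2@7 c3@7, authorship .......
After op 2 (insert('p')): buffer="rprlnpftpp" (len 10), cursors c1@6 c2@10 c3@10, authorship .....1..23
After op 3 (insert('g')): buffer="rprlnpgftppgg" (len 13), cursors c1@7 c2@13 c3@13, authorship .....11..2323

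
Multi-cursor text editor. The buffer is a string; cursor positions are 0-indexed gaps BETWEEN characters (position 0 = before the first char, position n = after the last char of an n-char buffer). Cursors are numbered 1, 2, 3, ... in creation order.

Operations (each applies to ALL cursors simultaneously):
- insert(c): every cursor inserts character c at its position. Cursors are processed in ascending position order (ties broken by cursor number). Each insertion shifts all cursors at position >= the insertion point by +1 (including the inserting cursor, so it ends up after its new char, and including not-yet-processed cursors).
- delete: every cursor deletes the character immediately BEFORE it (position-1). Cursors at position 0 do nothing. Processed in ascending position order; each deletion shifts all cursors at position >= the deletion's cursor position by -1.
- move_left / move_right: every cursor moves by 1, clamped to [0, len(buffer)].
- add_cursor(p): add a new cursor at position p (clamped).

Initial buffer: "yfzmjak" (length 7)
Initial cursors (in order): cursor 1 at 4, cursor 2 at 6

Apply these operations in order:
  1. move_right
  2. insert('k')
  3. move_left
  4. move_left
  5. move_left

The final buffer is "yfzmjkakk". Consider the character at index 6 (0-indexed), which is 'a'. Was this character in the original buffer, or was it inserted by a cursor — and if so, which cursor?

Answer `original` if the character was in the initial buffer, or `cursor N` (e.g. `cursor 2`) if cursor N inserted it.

Answer: original

Derivation:
After op 1 (move_right): buffer="yfzmjak" (len 7), cursors c1@5 c2@7, authorship .......
After op 2 (insert('k')): buffer="yfzmjkakk" (len 9), cursors c1@6 c2@9, authorship .....1..2
After op 3 (move_left): buffer="yfzmjkakk" (len 9), cursors c1@5 c2@8, authorship .....1..2
After op 4 (move_left): buffer="yfzmjkakk" (len 9), cursors c1@4 c2@7, authorship .....1..2
After op 5 (move_left): buffer="yfzmjkakk" (len 9), cursors c1@3 c2@6, authorship .....1..2
Authorship (.=original, N=cursor N): . . . . . 1 . . 2
Index 6: author = original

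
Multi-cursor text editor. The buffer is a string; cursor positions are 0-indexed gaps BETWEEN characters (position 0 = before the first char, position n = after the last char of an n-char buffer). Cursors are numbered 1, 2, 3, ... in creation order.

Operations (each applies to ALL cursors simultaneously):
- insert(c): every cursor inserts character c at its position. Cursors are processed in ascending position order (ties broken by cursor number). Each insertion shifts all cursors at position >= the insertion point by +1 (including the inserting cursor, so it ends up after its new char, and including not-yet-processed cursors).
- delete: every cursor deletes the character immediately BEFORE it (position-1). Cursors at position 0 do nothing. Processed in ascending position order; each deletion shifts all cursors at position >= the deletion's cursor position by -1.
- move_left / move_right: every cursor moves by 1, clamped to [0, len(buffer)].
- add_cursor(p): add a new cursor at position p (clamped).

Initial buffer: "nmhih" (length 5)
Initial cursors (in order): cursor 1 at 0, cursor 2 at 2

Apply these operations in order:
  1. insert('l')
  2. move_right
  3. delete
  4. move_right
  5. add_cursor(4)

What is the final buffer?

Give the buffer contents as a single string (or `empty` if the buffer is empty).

Answer: lmlih

Derivation:
After op 1 (insert('l')): buffer="lnmlhih" (len 7), cursors c1@1 c2@4, authorship 1..2...
After op 2 (move_right): buffer="lnmlhih" (len 7), cursors c1@2 c2@5, authorship 1..2...
After op 3 (delete): buffer="lmlih" (len 5), cursors c1@1 c2@3, authorship 1.2..
After op 4 (move_right): buffer="lmlih" (len 5), cursors c1@2 c2@4, authorship 1.2..
After op 5 (add_cursor(4)): buffer="lmlih" (len 5), cursors c1@2 c2@4 c3@4, authorship 1.2..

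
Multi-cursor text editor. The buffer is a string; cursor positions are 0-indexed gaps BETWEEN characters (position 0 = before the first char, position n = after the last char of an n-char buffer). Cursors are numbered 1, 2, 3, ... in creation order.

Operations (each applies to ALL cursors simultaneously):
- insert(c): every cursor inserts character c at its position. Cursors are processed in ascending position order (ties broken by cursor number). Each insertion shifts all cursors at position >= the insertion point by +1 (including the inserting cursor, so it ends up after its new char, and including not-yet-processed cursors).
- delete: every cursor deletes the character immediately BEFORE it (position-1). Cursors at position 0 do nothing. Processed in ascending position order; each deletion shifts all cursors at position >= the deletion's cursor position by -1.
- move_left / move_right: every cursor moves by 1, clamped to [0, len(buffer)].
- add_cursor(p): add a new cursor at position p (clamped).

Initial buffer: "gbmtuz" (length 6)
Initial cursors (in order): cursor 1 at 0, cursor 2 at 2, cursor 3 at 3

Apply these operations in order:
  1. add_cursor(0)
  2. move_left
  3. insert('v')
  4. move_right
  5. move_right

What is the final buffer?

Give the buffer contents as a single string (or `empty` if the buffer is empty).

Answer: vvgvbvmtuz

Derivation:
After op 1 (add_cursor(0)): buffer="gbmtuz" (len 6), cursors c1@0 c4@0 c2@2 c3@3, authorship ......
After op 2 (move_left): buffer="gbmtuz" (len 6), cursors c1@0 c4@0 c2@1 c3@2, authorship ......
After op 3 (insert('v')): buffer="vvgvbvmtuz" (len 10), cursors c1@2 c4@2 c2@4 c3@6, authorship 14.2.3....
After op 4 (move_right): buffer="vvgvbvmtuz" (len 10), cursors c1@3 c4@3 c2@5 c3@7, authorship 14.2.3....
After op 5 (move_right): buffer="vvgvbvmtuz" (len 10), cursors c1@4 c4@4 c2@6 c3@8, authorship 14.2.3....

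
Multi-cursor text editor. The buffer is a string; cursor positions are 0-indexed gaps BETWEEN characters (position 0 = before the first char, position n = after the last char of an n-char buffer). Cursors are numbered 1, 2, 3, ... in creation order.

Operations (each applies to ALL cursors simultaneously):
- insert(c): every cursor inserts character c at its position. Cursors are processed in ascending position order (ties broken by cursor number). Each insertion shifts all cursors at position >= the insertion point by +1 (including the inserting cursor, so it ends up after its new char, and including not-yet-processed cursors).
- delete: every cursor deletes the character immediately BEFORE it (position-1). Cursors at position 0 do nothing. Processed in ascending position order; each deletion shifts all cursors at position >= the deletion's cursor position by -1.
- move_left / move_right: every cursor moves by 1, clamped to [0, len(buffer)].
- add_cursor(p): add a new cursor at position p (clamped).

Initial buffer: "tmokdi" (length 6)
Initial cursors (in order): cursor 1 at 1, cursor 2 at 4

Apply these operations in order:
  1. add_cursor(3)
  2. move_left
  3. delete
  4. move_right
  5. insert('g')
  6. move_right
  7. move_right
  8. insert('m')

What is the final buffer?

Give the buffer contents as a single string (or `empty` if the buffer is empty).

Answer: tgkgmgdimm

Derivation:
After op 1 (add_cursor(3)): buffer="tmokdi" (len 6), cursors c1@1 c3@3 c2@4, authorship ......
After op 2 (move_left): buffer="tmokdi" (len 6), cursors c1@0 c3@2 c2@3, authorship ......
After op 3 (delete): buffer="tkdi" (len 4), cursors c1@0 c2@1 c3@1, authorship ....
After op 4 (move_right): buffer="tkdi" (len 4), cursors c1@1 c2@2 c3@2, authorship ....
After op 5 (insert('g')): buffer="tgkggdi" (len 7), cursors c1@2 c2@5 c3@5, authorship .1.23..
After op 6 (move_right): buffer="tgkggdi" (len 7), cursors c1@3 c2@6 c3@6, authorship .1.23..
After op 7 (move_right): buffer="tgkggdi" (len 7), cursors c1@4 c2@7 c3@7, authorship .1.23..
After op 8 (insert('m')): buffer="tgkgmgdimm" (len 10), cursors c1@5 c2@10 c3@10, authorship .1.213..23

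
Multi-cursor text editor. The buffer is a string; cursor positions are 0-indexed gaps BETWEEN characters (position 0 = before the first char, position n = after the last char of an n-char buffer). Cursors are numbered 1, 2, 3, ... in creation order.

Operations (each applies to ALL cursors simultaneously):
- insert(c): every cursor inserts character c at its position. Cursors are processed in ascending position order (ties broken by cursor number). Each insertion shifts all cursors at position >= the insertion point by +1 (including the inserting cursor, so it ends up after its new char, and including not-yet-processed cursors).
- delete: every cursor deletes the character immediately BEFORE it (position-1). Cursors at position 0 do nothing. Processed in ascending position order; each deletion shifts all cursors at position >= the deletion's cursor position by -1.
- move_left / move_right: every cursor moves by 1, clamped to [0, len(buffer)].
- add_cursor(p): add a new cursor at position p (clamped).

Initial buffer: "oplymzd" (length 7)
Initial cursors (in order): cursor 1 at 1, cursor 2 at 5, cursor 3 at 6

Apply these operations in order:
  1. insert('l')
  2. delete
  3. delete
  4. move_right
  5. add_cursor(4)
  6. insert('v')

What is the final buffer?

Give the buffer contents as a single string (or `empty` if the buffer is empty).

Answer: pvlydvvv

Derivation:
After op 1 (insert('l')): buffer="olplymlzld" (len 10), cursors c1@2 c2@7 c3@9, authorship .1....2.3.
After op 2 (delete): buffer="oplymzd" (len 7), cursors c1@1 c2@5 c3@6, authorship .......
After op 3 (delete): buffer="plyd" (len 4), cursors c1@0 c2@3 c3@3, authorship ....
After op 4 (move_right): buffer="plyd" (len 4), cursors c1@1 c2@4 c3@4, authorship ....
After op 5 (add_cursor(4)): buffer="plyd" (len 4), cursors c1@1 c2@4 c3@4 c4@4, authorship ....
After op 6 (insert('v')): buffer="pvlydvvv" (len 8), cursors c1@2 c2@8 c3@8 c4@8, authorship .1...234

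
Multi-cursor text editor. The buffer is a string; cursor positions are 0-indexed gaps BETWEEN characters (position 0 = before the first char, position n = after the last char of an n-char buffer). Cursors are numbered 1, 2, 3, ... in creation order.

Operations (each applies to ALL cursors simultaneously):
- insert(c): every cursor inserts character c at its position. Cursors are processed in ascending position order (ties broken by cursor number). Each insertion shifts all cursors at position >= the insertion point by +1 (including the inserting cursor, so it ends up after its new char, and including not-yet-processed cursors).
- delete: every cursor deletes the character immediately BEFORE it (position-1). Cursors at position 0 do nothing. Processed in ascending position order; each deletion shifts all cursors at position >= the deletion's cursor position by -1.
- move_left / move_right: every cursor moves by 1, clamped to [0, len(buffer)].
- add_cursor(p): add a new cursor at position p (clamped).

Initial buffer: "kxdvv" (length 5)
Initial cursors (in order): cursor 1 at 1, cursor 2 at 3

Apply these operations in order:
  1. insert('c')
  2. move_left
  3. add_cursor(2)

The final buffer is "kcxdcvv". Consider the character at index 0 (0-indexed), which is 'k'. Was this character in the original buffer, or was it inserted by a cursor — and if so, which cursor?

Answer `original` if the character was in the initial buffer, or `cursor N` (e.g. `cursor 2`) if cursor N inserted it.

After op 1 (insert('c')): buffer="kcxdcvv" (len 7), cursors c1@2 c2@5, authorship .1..2..
After op 2 (move_left): buffer="kcxdcvv" (len 7), cursors c1@1 c2@4, authorship .1..2..
After op 3 (add_cursor(2)): buffer="kcxdcvv" (len 7), cursors c1@1 c3@2 c2@4, authorship .1..2..
Authorship (.=original, N=cursor N): . 1 . . 2 . .
Index 0: author = original

Answer: original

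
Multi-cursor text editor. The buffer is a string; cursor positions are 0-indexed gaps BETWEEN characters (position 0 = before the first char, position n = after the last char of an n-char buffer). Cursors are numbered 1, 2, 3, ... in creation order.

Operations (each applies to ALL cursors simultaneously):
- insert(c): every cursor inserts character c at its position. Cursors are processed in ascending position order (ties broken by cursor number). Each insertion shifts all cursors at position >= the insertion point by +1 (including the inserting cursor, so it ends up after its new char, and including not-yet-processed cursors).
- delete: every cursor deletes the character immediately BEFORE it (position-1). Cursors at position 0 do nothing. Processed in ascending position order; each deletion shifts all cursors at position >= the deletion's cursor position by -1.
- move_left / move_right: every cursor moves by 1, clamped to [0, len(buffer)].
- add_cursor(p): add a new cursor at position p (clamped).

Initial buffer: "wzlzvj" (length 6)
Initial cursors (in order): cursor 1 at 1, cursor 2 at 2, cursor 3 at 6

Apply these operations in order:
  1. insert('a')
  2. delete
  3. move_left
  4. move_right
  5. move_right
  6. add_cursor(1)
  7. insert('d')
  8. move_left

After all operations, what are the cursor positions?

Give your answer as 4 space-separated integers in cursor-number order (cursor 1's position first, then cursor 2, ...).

Answer: 3 5 9 1

Derivation:
After op 1 (insert('a')): buffer="wazalzvja" (len 9), cursors c1@2 c2@4 c3@9, authorship .1.2....3
After op 2 (delete): buffer="wzlzvj" (len 6), cursors c1@1 c2@2 c3@6, authorship ......
After op 3 (move_left): buffer="wzlzvj" (len 6), cursors c1@0 c2@1 c3@5, authorship ......
After op 4 (move_right): buffer="wzlzvj" (len 6), cursors c1@1 c2@2 c3@6, authorship ......
After op 5 (move_right): buffer="wzlzvj" (len 6), cursors c1@2 c2@3 c3@6, authorship ......
After op 6 (add_cursor(1)): buffer="wzlzvj" (len 6), cursors c4@1 c1@2 c2@3 c3@6, authorship ......
After op 7 (insert('d')): buffer="wdzdldzvjd" (len 10), cursors c4@2 c1@4 c2@6 c3@10, authorship .4.1.2...3
After op 8 (move_left): buffer="wdzdldzvjd" (len 10), cursors c4@1 c1@3 c2@5 c3@9, authorship .4.1.2...3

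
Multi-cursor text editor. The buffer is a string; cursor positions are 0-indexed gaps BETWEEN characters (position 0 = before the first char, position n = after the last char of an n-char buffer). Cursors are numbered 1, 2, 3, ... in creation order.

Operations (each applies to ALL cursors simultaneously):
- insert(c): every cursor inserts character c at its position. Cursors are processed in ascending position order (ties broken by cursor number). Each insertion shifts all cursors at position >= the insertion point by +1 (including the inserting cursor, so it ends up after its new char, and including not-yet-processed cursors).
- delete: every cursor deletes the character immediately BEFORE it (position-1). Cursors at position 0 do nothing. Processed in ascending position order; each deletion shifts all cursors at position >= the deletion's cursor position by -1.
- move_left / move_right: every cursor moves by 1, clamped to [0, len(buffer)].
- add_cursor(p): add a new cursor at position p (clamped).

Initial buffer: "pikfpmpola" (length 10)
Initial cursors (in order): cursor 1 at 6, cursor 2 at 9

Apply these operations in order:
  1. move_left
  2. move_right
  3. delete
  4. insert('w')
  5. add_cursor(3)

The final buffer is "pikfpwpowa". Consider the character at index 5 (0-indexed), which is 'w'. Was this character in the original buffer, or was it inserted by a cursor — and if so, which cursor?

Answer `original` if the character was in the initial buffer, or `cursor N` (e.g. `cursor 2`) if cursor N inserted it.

After op 1 (move_left): buffer="pikfpmpola" (len 10), cursors c1@5 c2@8, authorship ..........
After op 2 (move_right): buffer="pikfpmpola" (len 10), cursors c1@6 c2@9, authorship ..........
After op 3 (delete): buffer="pikfppoa" (len 8), cursors c1@5 c2@7, authorship ........
After op 4 (insert('w')): buffer="pikfpwpowa" (len 10), cursors c1@6 c2@9, authorship .....1..2.
After op 5 (add_cursor(3)): buffer="pikfpwpowa" (len 10), cursors c3@3 c1@6 c2@9, authorship .....1..2.
Authorship (.=original, N=cursor N): . . . . . 1 . . 2 .
Index 5: author = 1

Answer: cursor 1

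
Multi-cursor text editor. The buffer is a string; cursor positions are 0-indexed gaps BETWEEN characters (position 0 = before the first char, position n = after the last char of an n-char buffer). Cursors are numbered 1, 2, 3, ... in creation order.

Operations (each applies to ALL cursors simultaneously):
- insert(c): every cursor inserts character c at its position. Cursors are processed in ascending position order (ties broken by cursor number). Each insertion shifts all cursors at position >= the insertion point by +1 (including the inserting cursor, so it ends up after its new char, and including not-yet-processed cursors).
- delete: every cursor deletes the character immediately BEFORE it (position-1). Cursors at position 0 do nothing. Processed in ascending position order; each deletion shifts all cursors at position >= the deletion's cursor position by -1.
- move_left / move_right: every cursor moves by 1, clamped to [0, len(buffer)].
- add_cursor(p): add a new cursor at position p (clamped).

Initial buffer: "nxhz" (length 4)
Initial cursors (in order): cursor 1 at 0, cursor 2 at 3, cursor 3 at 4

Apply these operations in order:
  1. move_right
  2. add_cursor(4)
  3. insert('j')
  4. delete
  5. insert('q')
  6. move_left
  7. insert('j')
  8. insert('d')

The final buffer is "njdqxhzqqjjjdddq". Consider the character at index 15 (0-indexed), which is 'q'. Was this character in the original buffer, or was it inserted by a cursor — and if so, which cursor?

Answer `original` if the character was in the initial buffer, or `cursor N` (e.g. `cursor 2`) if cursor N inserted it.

After op 1 (move_right): buffer="nxhz" (len 4), cursors c1@1 c2@4 c3@4, authorship ....
After op 2 (add_cursor(4)): buffer="nxhz" (len 4), cursors c1@1 c2@4 c3@4 c4@4, authorship ....
After op 3 (insert('j')): buffer="njxhzjjj" (len 8), cursors c1@2 c2@8 c3@8 c4@8, authorship .1...234
After op 4 (delete): buffer="nxhz" (len 4), cursors c1@1 c2@4 c3@4 c4@4, authorship ....
After op 5 (insert('q')): buffer="nqxhzqqq" (len 8), cursors c1@2 c2@8 c3@8 c4@8, authorship .1...234
After op 6 (move_left): buffer="nqxhzqqq" (len 8), cursors c1@1 c2@7 c3@7 c4@7, authorship .1...234
After op 7 (insert('j')): buffer="njqxhzqqjjjq" (len 12), cursors c1@2 c2@11 c3@11 c4@11, authorship .11...232344
After op 8 (insert('d')): buffer="njdqxhzqqjjjdddq" (len 16), cursors c1@3 c2@15 c3@15 c4@15, authorship .111...232342344
Authorship (.=original, N=cursor N): . 1 1 1 . . . 2 3 2 3 4 2 3 4 4
Index 15: author = 4

Answer: cursor 4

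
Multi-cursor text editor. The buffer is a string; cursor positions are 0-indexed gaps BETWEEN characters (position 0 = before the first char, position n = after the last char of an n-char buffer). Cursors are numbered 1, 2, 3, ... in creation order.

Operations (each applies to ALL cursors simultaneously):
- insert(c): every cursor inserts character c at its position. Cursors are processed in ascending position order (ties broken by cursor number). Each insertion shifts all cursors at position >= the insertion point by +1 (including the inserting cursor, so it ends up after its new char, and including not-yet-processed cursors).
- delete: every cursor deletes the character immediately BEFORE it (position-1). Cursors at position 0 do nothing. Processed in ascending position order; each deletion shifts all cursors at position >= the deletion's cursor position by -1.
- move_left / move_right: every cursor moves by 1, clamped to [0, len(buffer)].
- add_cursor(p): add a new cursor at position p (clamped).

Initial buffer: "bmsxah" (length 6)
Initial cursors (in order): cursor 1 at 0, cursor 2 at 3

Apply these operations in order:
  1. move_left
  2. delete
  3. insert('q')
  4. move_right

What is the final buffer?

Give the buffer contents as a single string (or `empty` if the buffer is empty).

Answer: qbqsxah

Derivation:
After op 1 (move_left): buffer="bmsxah" (len 6), cursors c1@0 c2@2, authorship ......
After op 2 (delete): buffer="bsxah" (len 5), cursors c1@0 c2@1, authorship .....
After op 3 (insert('q')): buffer="qbqsxah" (len 7), cursors c1@1 c2@3, authorship 1.2....
After op 4 (move_right): buffer="qbqsxah" (len 7), cursors c1@2 c2@4, authorship 1.2....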